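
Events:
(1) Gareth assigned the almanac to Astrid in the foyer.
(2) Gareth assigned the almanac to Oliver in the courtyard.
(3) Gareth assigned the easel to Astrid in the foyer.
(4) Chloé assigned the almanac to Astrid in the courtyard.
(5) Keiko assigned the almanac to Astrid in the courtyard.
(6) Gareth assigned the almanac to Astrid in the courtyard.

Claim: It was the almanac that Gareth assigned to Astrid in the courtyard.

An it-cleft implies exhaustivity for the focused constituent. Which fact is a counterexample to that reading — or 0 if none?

The cleft puts "the almanac" in focus and presupposes the open proposition with same agent, recipient, setting (Gareth / Astrid / in the courtyard).
Exhaustivity: the almanac is the only thing satisfying that background.
No listed fact matches the background with a different thing. Exhaustivity holds.

0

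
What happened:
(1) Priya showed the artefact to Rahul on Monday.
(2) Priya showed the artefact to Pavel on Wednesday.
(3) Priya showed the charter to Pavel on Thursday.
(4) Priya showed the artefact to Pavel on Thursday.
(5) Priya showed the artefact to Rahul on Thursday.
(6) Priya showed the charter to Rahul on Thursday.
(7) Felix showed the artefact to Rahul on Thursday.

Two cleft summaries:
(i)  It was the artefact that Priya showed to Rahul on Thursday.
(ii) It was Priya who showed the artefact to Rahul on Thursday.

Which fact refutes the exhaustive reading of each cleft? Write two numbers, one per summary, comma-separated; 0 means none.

(i): focus "the artefact". Looking for same agent, recipient, setting (Priya / Rahul / on Thursday) with some other thing — fact (6) has the charter there. Refuted.
(ii): focus "Priya". Looking for same thing, recipient, setting (the artefact / Rahul / on Thursday) with some other agent — fact (7) has Felix there. Refuted.

6, 7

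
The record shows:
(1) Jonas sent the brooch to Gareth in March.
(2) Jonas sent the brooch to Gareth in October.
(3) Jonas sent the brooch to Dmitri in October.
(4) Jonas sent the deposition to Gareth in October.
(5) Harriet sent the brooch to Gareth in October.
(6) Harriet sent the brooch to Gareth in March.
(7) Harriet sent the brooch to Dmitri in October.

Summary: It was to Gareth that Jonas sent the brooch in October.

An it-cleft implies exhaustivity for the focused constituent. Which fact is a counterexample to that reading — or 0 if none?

3

The cleft puts "Gareth" in focus and presupposes the open proposition with same agent, thing, setting (Jonas / the brooch / in October).
Exhaustivity: Gareth is the only recipient satisfying that background.
But fact (3) also has same agent, thing, setting (Jonas / the brooch / in October), with recipient = Dmitri — so the exhaustive reading fails.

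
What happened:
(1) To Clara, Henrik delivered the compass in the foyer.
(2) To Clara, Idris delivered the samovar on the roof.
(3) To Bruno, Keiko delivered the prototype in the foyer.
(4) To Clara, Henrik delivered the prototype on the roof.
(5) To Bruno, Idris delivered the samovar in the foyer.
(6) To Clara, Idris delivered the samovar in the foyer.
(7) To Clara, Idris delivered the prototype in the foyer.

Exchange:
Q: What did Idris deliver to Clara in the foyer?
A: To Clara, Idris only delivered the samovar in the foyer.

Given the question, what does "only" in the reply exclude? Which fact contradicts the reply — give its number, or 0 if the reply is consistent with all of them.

The question "What did ...?" targets the thing, so in the reply the focus falls on "the samovar".
So "only" ranges over things; the rest (agent = Idris, recipient = Clara, setting = in the foyer) is presupposed.
Fact (7) keeps agent = Idris, recipient = Clara, setting = in the foyer but has thing = the prototype; that refutes the reply.
(Fact (5) would refute a reading with focus on the recipient — but that is not what the question asks.)

7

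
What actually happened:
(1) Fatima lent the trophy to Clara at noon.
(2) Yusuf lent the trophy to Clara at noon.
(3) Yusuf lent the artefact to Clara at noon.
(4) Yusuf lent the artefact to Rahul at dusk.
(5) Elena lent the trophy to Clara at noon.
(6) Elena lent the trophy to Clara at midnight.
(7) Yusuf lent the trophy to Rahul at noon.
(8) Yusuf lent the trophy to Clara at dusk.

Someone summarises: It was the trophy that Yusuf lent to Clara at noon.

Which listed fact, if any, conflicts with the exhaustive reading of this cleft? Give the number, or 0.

3

Focus of the cleft: "the trophy" (the thing). Presupposed background: same agent, recipient, setting (Yusuf / Clara / at noon).
The exhaustive reading says no other thing fits that background.
Fact (3) shares the background but with thing = the artefact; exhaustivity is violated.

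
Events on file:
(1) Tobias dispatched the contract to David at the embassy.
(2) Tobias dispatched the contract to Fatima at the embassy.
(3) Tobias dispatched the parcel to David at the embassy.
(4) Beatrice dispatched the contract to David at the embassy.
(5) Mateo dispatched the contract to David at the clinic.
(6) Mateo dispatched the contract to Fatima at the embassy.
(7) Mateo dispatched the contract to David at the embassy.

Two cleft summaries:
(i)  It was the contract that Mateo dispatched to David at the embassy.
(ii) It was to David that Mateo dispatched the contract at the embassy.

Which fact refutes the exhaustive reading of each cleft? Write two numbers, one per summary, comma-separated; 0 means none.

0, 6

Summary (i) focuses "the contract" (the thing); background Mateo as agent and David as recipient and at the embassy as setting. No fact matches that background with a different thing, so 0.
Summary (ii) focuses "David" (the recipient); background Mateo as agent and the contract as thing and at the embassy as setting. Fact (6) matches that background with recipient = Fatima — refutes (ii).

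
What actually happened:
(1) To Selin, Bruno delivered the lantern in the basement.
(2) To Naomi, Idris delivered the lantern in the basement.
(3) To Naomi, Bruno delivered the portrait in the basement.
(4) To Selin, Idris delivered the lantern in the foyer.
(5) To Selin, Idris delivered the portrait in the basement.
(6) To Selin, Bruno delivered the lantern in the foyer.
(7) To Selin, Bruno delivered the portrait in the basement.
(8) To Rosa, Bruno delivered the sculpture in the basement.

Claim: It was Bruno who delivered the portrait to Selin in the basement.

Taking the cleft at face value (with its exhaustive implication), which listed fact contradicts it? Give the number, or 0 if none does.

Focus of the cleft: "Bruno" (the agent). Presupposed background: thing = the portrait, recipient = Selin, setting = in the basement.
Exhaustivity: Bruno is the only agent satisfying that background.
Fact (5) shares the background but with agent = Idris; exhaustivity is violated.

5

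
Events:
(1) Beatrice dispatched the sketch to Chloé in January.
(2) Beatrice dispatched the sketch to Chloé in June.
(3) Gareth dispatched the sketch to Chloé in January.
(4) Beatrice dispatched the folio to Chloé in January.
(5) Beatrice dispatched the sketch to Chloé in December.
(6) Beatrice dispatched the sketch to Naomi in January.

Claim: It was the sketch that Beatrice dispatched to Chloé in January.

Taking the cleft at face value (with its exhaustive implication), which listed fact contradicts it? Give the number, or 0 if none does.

4

Focus of the cleft: "the sketch" (the thing). Presupposed background: Beatrice as agent and Chloé as recipient and in January as setting.
The exhaustive reading says no other thing fits that background.
But fact (4) also has Beatrice as agent and Chloé as recipient and in January as setting, with thing = the folio — so the exhaustive reading fails.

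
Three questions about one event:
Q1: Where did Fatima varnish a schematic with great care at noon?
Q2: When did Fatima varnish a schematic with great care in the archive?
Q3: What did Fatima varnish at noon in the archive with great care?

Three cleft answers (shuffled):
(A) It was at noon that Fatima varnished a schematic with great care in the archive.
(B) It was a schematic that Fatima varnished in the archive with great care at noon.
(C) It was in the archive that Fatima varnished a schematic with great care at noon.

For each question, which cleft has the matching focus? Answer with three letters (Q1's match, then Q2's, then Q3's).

CAB

Q1 asks about the location; cleft (C) focuses "in the archive", which is the location — so Q1 → C.
Q2 asks about the time; cleft (A) focuses "at noon", which is the time — so Q2 → A.
Q3 asks about the direct object; cleft (B) focuses "a schematic", which is the direct object — so Q3 → B.
Mapping: Q1→C, Q2→A, Q3→B.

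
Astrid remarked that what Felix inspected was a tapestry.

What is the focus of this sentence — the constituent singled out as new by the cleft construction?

In a pseudo-cleft "What ... was X", the post-copular constituent X is the focus.
Here the focus is "a tapestry". The backgrounded (presupposed) material includes "Felix".

a tapestry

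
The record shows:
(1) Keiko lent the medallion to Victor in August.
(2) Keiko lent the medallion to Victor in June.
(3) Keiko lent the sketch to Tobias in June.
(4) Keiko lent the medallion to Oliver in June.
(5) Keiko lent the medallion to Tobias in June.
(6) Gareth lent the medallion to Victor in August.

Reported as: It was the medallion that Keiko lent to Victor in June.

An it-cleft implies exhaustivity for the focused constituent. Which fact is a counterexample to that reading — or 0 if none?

The cleft puts "the medallion" in focus and presupposes the open proposition with same agent, recipient, setting (Keiko / Victor / in June).
The exhaustive reading says no other thing fits that background.
Every other fact differs from the presupposition on some backgrounded slot, so none challenges the exhaustivity.

0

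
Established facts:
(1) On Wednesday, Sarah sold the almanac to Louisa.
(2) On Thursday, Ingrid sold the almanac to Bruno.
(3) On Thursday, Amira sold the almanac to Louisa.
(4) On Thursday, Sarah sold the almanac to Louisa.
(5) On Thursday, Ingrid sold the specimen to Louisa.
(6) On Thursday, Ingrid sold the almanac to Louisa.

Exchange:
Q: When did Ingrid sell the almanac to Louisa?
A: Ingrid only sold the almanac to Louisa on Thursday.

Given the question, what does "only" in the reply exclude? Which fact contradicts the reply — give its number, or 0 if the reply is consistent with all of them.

Answering "When did ...?" puts focus on the setting — here, "on Thursday".
"Only" then excludes alternative settings while the background — Ingrid as agent and the almanac as thing and Louisa as recipient — is held fixed.
No fact keeps Ingrid as agent and the almanac as thing and Louisa as recipient while changing the setting; every other fact differs on something backgrounded. The reply stands.
(Fact (2) would refute a reading with focus on the recipient — but that is not what the question asks.)

0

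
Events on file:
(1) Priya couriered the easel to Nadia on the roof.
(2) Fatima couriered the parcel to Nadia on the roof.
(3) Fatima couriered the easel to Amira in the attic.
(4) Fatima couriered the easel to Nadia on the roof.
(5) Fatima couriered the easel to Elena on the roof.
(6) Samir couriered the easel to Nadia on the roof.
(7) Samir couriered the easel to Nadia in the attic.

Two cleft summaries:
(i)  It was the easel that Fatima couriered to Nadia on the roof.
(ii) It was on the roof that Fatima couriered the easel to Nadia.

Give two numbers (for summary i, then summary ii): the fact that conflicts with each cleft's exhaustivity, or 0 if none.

2, 0

Summary (i) focuses "the easel" (the thing); background agent = Fatima, recipient = Nadia, setting = on the roof. Fact (2) matches that background with thing = the parcel — refutes (i).
Summary (ii) focuses "on the roof" (the setting); background agent = Fatima, thing = the easel, recipient = Nadia. No fact matches that background with a different setting, so 0.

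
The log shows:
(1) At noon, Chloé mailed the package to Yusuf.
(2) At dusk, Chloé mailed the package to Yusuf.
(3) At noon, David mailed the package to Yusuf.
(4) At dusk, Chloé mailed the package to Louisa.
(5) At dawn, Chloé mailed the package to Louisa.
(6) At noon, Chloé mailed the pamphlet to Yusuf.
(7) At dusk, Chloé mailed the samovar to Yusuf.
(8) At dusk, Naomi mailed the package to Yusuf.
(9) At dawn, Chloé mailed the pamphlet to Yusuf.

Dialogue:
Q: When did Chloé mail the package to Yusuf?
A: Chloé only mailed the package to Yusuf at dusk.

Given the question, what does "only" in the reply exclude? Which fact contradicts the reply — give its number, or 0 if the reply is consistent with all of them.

Answering "When did ...?" puts focus on the setting — here, "at dusk".
"Only" then excludes alternative settings while the background — Chloé as agent and the package as thing and Yusuf as recipient — is held fixed.
Fact (1) keeps Chloé as agent and the package as thing and Yusuf as recipient but has setting = at noon; that refutes the reply.
(Fact (7) would refute a reading with focus on the thing — but that is not what the question asks.)

1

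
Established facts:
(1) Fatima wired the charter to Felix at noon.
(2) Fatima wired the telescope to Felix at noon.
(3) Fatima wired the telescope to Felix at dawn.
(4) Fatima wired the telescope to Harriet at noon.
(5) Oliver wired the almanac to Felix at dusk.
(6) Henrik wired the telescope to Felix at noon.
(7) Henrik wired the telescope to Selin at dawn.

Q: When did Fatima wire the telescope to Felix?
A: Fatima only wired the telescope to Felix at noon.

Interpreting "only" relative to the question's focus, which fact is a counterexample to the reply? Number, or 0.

3

Answering "When did ...?" puts focus on the setting — here, "at noon".
"Only" then excludes alternative settings while the background — agent = Fatima, thing = the telescope, recipient = Felix — is held fixed.
Fact (3) keeps agent = Fatima, thing = the telescope, recipient = Felix but has setting = at dawn; that refutes the reply.
(Fact (1) would refute a reading with focus on the thing — but that is not what the question asks.)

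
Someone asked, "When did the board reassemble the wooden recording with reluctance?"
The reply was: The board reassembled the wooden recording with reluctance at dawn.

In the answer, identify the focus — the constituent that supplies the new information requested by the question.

at dawn

The wh-word "when" asks about the time.
In the answer, "the board", "the wooden recording" and "with reluctance" are given — repeated from the question.
The constituent filling the time gap is "at dawn"; that is the focus and would carry nuclear stress.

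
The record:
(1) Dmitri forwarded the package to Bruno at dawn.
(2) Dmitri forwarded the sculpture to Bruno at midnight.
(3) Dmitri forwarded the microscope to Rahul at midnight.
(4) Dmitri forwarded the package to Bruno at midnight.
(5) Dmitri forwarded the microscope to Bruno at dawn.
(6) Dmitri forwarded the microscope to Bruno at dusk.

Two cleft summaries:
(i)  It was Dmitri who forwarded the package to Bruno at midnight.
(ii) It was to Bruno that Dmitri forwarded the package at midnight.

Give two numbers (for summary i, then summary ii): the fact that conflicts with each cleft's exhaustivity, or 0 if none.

Summary (i) focuses "Dmitri" (the agent); background same thing, recipient, setting (the package / Bruno / at midnight). No fact matches that background with a different agent, so 0.
Summary (ii) focuses "Bruno" (the recipient); background same agent, thing, setting (Dmitri / the package / at midnight). No fact matches that background with a different recipient, so 0.

0, 0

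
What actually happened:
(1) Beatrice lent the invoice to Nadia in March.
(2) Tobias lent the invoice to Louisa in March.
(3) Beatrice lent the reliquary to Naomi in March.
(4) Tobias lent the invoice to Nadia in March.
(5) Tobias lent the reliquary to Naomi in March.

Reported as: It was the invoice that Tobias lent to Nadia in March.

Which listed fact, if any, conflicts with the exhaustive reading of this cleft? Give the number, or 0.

Focus of the cleft: "the invoice" (the thing). Presupposed background: agent = Tobias, recipient = Nadia, setting = in March.
The exhaustive reading says no other thing fits that background.
No listed fact matches the background with a different thing. Exhaustivity holds.

0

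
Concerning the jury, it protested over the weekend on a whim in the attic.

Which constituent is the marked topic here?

the jury

The construction explicitly marks "the jury" as what the sentence is about — the topic.
The remainder of the clause is the comment (what is said about the topic).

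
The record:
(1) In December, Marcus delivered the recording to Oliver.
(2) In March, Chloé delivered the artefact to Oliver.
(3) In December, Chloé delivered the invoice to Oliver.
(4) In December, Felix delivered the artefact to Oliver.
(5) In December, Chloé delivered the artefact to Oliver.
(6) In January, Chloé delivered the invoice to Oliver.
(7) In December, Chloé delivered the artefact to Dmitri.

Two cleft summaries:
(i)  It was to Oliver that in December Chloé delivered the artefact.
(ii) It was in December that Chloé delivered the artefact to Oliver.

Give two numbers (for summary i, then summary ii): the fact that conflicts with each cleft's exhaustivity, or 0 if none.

Summary (i) focuses "Oliver" (the recipient); background same agent, thing, setting (Chloé / the artefact / in December). Fact (7) matches that background with recipient = Dmitri — refutes (i).
Summary (ii) focuses "in December" (the setting); background same agent, thing, recipient (Chloé / the artefact / Oliver). Fact (2) matches that background with setting = in March — refutes (ii).

7, 2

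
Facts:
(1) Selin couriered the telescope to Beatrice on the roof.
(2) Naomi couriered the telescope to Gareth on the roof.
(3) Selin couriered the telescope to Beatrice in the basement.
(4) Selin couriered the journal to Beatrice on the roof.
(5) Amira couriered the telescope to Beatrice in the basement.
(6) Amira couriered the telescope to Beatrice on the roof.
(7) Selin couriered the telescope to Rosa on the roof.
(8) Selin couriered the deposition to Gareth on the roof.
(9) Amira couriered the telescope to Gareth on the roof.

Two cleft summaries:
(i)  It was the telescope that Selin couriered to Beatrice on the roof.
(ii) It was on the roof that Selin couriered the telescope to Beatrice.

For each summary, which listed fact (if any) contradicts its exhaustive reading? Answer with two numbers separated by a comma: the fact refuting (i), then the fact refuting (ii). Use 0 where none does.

4, 3

Summary (i) focuses "the telescope" (the thing); background Selin as agent and Beatrice as recipient and on the roof as setting. Fact (4) matches that background with thing = the journal — refutes (i).
Summary (ii) focuses "on the roof" (the setting); background Selin as agent and the telescope as thing and Beatrice as recipient. Fact (3) matches that background with setting = in the basement — refutes (ii).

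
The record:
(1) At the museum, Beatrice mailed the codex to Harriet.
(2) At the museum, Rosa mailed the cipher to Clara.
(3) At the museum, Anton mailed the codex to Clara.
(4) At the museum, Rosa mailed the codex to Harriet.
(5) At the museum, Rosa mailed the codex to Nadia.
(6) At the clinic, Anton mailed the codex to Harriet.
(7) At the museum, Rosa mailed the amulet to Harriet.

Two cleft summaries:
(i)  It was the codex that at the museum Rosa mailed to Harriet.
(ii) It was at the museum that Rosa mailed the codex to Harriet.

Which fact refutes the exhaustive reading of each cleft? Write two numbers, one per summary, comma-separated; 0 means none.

7, 0

(i): focus "the codex". Looking for agent = Rosa, recipient = Harriet, setting = at the museum with some other thing — fact (7) has the amulet there. Refuted.
(ii): focus "at the museum". No fact shares agent = Rosa, thing = the codex, recipient = Harriet with a different setting. 0.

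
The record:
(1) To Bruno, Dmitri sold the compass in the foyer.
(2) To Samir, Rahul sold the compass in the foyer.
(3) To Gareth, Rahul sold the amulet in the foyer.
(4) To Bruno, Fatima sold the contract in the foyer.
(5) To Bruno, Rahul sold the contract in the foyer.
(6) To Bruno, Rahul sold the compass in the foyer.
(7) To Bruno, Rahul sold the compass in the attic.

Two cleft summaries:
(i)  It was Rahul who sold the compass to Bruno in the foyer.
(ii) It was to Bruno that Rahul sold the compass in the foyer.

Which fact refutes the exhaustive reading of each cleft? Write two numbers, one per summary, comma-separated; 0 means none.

1, 2

Summary (i) focuses "Rahul" (the agent); background the compass as thing and Bruno as recipient and in the foyer as setting. Fact (1) matches that background with agent = Dmitri — refutes (i).
Summary (ii) focuses "Bruno" (the recipient); background Rahul as agent and the compass as thing and in the foyer as setting. Fact (2) matches that background with recipient = Samir — refutes (ii).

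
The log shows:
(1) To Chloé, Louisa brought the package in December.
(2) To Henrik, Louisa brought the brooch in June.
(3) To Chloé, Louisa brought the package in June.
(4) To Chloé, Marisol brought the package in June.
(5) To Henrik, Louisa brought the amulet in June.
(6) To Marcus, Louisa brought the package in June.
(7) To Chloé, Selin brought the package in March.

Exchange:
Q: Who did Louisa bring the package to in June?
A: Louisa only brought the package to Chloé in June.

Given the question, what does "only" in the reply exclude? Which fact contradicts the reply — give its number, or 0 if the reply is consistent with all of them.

6

The question "Who did ... to ...?" targets the recipient, so in the reply the focus falls on "Chloé".
"Only" then excludes alternative recipients while the background — Louisa as agent and the package as thing and in June as setting — is held fixed.
Fact (6) shares the background with a different recipient (Marcus) — counterexample.
(Fact (1) would refute a reading with focus on the setting — but that is not what the question asks.)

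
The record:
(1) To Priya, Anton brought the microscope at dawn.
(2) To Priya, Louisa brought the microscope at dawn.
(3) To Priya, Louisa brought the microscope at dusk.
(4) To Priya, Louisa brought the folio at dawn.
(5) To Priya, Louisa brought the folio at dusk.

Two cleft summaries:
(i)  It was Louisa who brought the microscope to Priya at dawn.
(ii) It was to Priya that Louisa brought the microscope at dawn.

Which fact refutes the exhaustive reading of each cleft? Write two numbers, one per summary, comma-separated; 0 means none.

1, 0

(i): focus "Louisa". Looking for thing = the microscope, recipient = Priya, setting = at dawn with some other agent — fact (1) has Anton there. Refuted.
(ii): focus "Priya". No fact shares agent = Louisa, thing = the microscope, setting = at dawn with a different recipient. 0.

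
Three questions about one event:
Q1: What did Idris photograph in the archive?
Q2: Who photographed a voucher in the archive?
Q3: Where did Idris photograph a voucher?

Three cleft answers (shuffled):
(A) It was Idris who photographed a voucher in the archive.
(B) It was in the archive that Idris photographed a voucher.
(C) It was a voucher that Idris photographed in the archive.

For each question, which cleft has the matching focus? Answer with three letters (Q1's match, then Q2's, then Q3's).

CAB

Q1 asks about the direct object; cleft (C) focuses "a voucher", which is the direct object — so Q1 → C.
Q2 asks about the subject (agent); cleft (A) focuses "Idris", which is the subject (agent) — so Q2 → A.
Q3 asks about the location; cleft (B) focuses "in the archive", which is the location — so Q3 → B.
Mapping: Q1→C, Q2→A, Q3→B.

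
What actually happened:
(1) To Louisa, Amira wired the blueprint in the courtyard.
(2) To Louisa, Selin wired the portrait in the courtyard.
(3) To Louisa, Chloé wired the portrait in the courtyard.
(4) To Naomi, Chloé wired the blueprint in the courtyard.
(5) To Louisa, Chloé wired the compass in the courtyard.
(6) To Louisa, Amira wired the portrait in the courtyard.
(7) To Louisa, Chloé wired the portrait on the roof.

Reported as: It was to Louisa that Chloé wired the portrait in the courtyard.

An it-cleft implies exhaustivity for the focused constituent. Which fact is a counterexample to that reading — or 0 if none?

Focus of the cleft: "Louisa" (the recipient). Presupposed background: same agent, thing, setting (Chloé / the portrait / in the courtyard).
Exhaustivity: Louisa is the only recipient satisfying that background.
No listed fact matches the background with a different recipient. Exhaustivity holds.

0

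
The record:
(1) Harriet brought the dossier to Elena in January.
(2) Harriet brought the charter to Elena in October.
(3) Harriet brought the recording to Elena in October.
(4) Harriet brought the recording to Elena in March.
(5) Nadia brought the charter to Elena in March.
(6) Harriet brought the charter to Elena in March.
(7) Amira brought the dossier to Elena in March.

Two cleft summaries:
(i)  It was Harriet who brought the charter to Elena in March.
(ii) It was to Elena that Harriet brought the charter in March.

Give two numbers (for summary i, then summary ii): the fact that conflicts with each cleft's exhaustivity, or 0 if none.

5, 0

(i): focus "Harriet". Looking for thing = the charter, recipient = Elena, setting = in March with some other agent — fact (5) has Nadia there. Refuted.
(ii): focus "Elena". No fact shares agent = Harriet, thing = the charter, setting = in March with a different recipient. 0.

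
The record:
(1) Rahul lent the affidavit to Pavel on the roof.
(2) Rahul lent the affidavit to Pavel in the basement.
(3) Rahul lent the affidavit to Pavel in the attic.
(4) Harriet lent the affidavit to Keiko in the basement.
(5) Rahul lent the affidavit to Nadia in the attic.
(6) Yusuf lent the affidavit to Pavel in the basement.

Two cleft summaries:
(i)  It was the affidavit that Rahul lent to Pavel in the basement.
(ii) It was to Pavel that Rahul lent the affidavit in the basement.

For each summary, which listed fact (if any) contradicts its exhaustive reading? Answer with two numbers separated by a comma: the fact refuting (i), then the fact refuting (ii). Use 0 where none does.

(i): focus "the affidavit". No fact shares same agent, recipient, setting (Rahul / Pavel / in the basement) with a different thing. 0.
(ii): focus "Pavel". No fact shares same agent, thing, setting (Rahul / the affidavit / in the basement) with a different recipient. 0.

0, 0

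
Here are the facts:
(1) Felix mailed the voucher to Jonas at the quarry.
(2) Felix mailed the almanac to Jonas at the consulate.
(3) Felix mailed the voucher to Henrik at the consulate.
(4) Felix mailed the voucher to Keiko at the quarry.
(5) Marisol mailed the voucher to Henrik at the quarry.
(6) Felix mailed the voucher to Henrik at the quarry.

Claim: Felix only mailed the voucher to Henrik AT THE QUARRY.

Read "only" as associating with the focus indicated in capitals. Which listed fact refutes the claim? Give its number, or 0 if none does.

Focus (in capitals) is "at the quarry" — the setting. "Only" excludes alternative settings while holding fixed Felix as agent and the voucher as thing and Henrik as recipient.
Fact (3) shares the background but differs in setting (at the consulate) — a counterexample.

3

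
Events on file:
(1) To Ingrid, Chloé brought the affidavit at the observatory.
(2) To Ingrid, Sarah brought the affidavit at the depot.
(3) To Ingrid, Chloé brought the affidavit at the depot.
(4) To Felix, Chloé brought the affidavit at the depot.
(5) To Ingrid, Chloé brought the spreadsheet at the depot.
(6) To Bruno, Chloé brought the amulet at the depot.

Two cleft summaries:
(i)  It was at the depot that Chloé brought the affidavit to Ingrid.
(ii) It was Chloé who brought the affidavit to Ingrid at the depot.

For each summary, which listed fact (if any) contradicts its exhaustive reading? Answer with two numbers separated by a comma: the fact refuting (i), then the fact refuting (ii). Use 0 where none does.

(i): focus "at the depot". Looking for same agent, thing, recipient (Chloé / the affidavit / Ingrid) with some other setting — fact (1) has at the observatory there. Refuted.
(ii): focus "Chloé". Looking for same thing, recipient, setting (the affidavit / Ingrid / at the depot) with some other agent — fact (2) has Sarah there. Refuted.

1, 2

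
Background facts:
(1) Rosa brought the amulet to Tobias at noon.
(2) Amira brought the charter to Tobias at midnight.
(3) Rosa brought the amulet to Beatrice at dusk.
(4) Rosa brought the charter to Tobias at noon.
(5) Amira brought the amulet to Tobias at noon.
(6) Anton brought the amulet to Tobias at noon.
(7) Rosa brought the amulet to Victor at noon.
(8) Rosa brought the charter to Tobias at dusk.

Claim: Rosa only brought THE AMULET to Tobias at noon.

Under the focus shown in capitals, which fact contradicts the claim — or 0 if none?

The capitals mark "the amulet" as focus. So "only" rules out other things, with the rest (Rosa as agent and Tobias as recipient and at noon as setting) as background.
Fact (4) shares the background but differs in thing (the charter) — a counterexample.

4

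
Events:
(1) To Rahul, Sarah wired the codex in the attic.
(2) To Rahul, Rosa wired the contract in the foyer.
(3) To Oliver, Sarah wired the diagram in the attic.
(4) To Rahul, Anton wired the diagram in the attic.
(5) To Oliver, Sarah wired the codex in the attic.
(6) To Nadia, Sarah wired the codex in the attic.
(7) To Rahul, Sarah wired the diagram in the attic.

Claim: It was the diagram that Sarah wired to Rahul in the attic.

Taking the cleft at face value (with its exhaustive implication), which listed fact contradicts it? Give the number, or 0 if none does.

1

The cleft puts "the diagram" in focus and presupposes the open proposition with Sarah as agent and Rahul as recipient and in the attic as setting.
Exhaustivity: the diagram is the only thing satisfying that background.
But fact (1) also has Sarah as agent and Rahul as recipient and in the attic as setting, with thing = the codex — so the exhaustive reading fails.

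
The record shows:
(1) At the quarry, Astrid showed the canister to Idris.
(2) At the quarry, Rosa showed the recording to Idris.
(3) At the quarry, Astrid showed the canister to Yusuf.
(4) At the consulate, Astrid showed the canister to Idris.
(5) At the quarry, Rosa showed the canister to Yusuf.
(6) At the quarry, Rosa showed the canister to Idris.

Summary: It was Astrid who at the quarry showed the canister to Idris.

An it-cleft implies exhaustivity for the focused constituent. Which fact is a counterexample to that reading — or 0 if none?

The cleft puts "Astrid" in focus and presupposes the open proposition with the canister as thing and Idris as recipient and at the quarry as setting.
The exhaustive reading says no other agent fits that background.
Fact (6) shares the background but with agent = Rosa; exhaustivity is violated.

6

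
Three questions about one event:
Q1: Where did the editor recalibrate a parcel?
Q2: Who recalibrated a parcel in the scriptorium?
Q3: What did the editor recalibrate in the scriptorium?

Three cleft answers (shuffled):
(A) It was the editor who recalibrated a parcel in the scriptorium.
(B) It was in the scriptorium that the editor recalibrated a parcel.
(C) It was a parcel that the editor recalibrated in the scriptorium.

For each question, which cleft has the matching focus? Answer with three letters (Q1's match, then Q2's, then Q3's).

BAC

Q1 asks about the location; cleft (B) focuses "in the scriptorium", which is the location — so Q1 → B.
Q2 asks about the subject (agent); cleft (A) focuses "the editor", which is the subject (agent) — so Q2 → A.
Q3 asks about the direct object; cleft (C) focuses "a parcel", which is the direct object — so Q3 → C.
Mapping: Q1→B, Q2→A, Q3→C.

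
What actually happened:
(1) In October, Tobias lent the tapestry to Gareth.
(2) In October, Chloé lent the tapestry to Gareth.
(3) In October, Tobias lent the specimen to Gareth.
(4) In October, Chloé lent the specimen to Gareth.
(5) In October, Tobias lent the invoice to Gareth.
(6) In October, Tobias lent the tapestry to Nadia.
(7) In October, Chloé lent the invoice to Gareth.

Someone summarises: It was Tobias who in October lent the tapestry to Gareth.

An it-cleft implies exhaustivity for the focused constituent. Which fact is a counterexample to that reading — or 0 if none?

2

Focus of the cleft: "Tobias" (the agent). Presupposed background: same thing, recipient, setting (the tapestry / Gareth / in October).
Exhaustivity: Tobias is the only agent satisfying that background.
Fact (2) shares the background but with agent = Chloé; exhaustivity is violated.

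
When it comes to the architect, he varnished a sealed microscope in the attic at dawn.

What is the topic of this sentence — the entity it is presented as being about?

the architect

The construction explicitly marks "the architect" as what the sentence is about — the topic.
The remainder of the clause is the comment (what is said about the topic).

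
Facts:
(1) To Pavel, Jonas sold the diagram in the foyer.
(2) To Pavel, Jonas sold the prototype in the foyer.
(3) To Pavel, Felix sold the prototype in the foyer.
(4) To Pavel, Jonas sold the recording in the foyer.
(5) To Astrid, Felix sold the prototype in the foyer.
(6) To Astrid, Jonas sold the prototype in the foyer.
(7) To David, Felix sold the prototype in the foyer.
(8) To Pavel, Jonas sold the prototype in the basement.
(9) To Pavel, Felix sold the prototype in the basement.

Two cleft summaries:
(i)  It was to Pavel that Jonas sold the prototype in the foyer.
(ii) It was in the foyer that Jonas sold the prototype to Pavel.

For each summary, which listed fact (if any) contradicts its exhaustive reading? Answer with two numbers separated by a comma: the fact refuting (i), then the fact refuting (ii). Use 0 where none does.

6, 8

Summary (i) focuses "Pavel" (the recipient); background same agent, thing, setting (Jonas / the prototype / in the foyer). Fact (6) matches that background with recipient = Astrid — refutes (i).
Summary (ii) focuses "in the foyer" (the setting); background same agent, thing, recipient (Jonas / the prototype / Pavel). Fact (8) matches that background with setting = in the basement — refutes (ii).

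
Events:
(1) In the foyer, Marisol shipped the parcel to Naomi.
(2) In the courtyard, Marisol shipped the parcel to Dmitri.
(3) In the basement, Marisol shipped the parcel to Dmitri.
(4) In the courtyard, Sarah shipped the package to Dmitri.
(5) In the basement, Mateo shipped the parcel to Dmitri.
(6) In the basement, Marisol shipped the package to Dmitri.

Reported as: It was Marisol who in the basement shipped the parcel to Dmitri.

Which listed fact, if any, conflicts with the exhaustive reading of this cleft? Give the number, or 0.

5

Focus of the cleft: "Marisol" (the agent). Presupposed background: thing = the parcel, recipient = Dmitri, setting = in the basement.
Exhaustivity: Marisol is the only agent satisfying that background.
Fact (5) shares the background but with agent = Mateo; exhaustivity is violated.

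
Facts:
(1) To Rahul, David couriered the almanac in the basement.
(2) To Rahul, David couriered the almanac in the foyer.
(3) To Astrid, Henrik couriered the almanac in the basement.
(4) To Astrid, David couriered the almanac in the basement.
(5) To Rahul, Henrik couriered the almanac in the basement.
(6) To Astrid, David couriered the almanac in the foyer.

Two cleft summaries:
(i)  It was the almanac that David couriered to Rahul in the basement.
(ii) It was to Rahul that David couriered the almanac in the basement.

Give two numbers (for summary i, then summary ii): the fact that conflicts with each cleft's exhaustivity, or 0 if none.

0, 4

Summary (i) focuses "the almanac" (the thing); background same agent, recipient, setting (David / Rahul / in the basement). No fact matches that background with a different thing, so 0.
Summary (ii) focuses "Rahul" (the recipient); background same agent, thing, setting (David / the almanac / in the basement). Fact (4) matches that background with recipient = Astrid — refutes (ii).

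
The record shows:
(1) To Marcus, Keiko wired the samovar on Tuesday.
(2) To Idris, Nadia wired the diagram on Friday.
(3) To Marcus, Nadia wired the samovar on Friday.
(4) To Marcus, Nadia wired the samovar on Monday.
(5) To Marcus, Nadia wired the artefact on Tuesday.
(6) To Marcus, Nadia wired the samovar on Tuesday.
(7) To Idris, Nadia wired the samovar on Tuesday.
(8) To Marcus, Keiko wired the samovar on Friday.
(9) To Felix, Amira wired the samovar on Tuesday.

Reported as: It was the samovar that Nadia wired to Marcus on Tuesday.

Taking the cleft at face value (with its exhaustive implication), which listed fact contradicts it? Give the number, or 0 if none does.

5

The cleft puts "the samovar" in focus and presupposes the open proposition with Nadia as agent and Marcus as recipient and on Tuesday as setting.
The exhaustive reading says no other thing fits that background.
Fact (5) shares the background but with thing = the artefact; exhaustivity is violated.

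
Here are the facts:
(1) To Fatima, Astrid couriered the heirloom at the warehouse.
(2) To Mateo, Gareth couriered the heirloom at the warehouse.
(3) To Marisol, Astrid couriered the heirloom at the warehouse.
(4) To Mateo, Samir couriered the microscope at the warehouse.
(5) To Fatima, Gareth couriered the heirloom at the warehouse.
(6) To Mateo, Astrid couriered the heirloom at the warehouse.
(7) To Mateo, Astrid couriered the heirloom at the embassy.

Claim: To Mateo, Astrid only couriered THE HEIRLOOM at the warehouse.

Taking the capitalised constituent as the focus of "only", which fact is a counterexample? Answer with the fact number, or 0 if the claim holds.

0

The capitals mark "the heirloom" as focus. So "only" rules out other things, with the rest (same agent, recipient, setting (Astrid / Mateo / at the warehouse)) as background.
Every other fact changes something in the background, not just the thing. Nothing refutes the claim.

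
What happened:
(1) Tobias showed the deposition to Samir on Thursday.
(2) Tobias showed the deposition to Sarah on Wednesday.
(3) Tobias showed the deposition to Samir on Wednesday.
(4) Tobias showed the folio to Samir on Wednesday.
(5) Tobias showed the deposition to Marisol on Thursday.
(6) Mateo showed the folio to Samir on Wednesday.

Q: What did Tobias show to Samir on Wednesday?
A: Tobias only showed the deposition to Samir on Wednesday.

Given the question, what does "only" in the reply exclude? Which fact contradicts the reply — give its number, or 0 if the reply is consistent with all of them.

The question "What did ...?" targets the thing, so in the reply the focus falls on "the deposition".
So "only" ranges over things; the rest (same agent, recipient, setting (Tobias / Samir / on Wednesday)) is presupposed.
Fact (4) shares the background with a different thing (the folio) — counterexample.
(Fact (2) would refute a reading with focus on the recipient — but that is not what the question asks.)

4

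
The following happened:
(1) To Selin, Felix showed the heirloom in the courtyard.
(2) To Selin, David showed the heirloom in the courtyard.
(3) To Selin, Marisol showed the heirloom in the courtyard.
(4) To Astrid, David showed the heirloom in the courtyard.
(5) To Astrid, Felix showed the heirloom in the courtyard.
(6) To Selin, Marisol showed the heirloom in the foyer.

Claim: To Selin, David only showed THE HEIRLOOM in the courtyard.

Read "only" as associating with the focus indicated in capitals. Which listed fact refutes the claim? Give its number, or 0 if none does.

The capitals mark "the heirloom" as focus. So "only" rules out other things, with the rest (agent = David, recipient = Selin, setting = in the courtyard) as background.
Every other fact changes something in the background, not just the thing. Nothing refutes the claim.

0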